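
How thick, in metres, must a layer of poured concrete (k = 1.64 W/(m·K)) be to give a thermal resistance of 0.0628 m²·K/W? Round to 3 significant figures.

L = R·k = 0.0628 × 1.64 = 0.103 m

0.103 m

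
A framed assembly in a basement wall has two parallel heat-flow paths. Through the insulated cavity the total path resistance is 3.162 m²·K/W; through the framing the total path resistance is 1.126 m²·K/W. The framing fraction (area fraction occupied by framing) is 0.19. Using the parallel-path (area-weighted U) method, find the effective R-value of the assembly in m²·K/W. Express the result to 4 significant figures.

2.353 m²·K/W

U_eff = 0.81/3.162 + 0.19/1.126 = 0.25617 + 0.16874 = 0.42491
R_eff = 1/U_eff = 2.3535 m²·K/W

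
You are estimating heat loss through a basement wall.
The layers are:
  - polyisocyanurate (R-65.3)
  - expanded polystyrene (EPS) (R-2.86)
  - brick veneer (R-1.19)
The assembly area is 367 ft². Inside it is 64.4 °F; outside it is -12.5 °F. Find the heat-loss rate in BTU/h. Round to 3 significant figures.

R_total = 65.3 + 2.86 + 1.19 = 69.35 ft²·°F·h/BTU
Q = A·ΔT/R = 367 × (64.4 − (-12.5)) / 69.35 = 407 BTU/h

407 BTU/h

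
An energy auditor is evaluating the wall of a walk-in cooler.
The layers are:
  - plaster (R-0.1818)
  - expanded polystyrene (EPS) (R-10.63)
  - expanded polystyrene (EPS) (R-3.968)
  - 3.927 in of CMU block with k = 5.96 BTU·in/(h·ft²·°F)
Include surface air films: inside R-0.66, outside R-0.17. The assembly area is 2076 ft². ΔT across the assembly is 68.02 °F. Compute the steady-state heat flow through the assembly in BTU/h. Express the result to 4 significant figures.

8680 BTU/h

3.927/5.96 = 0.65889
R_total = 0.66 + 0.1818 + 10.63 + 3.968 + 0.65889 + 0.17 = 16.269 ft²·°F·h/BTU
Q = A·ΔT/R = 2076 × 68.02 / 16.269 = 8679.8 BTU/h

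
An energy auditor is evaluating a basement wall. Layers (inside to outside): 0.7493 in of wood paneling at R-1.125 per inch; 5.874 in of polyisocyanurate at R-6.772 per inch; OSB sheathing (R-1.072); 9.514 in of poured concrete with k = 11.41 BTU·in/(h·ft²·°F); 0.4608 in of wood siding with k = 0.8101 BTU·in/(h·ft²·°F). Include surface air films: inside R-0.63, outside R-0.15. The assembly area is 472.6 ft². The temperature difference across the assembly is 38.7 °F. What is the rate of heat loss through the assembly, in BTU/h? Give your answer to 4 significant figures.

0.7493 × 1.125 = 0.84296
5.874 × 6.772 = 39.779
9.514/11.41 = 0.83383
0.4608/0.8101 = 0.56882
R_total = 0.63 + 0.84296 + 39.779 + 1.072 + 0.83383 + 0.56882 + 0.15 = 43.876 ft²·°F·h/BTU
Q = A·ΔT/R = 472.6 × 38.7 / 43.876 = 416.84 BTU/h

416.8 BTU/h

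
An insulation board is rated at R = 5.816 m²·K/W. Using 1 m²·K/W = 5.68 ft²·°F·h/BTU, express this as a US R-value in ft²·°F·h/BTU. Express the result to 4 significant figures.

R_US = 5.816 × 5.68 = 33.035

33.03 ft²·°F·h/BTU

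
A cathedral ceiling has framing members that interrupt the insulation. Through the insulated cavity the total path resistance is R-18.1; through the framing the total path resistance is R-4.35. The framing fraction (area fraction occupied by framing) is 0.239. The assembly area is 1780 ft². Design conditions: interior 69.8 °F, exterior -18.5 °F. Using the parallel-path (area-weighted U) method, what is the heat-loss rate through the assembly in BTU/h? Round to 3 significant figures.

15200 BTU/h

U_eff = 0.761/18.1 + 0.239/4.35 = 0.04204 + 0.05494 = 0.09699
R_eff = 1/U_eff = 10.31 ft²·°F·h/BTU
Q = 1780 × (69.8 − (-18.5)) / 10.31 = 15240 BTU/h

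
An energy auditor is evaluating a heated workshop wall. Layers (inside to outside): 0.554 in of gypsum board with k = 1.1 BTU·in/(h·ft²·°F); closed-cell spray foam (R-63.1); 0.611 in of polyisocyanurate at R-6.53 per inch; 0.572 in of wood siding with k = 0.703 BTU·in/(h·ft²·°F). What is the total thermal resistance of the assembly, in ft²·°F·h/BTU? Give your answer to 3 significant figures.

68.4 ft²·°F·h/BTU

0.554/1.1 = 0.5036
0.611 × 6.53 = 3.99
0.572/0.703 = 0.8137
R_total = 0.5036 + 63.1 + 3.99 + 0.8137 = 68.41 ft²·°F·h/BTU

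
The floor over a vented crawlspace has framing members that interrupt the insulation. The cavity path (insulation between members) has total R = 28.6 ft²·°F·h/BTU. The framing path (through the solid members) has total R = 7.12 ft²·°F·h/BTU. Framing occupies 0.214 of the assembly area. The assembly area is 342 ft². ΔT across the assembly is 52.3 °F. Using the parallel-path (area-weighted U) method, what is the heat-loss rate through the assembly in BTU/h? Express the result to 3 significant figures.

1030 BTU/h

U_eff = 0.786/28.6 + 0.214/7.12 = 0.02748 + 0.03006 = 0.05754
R_eff = 1/U_eff = 17.38 ft²·°F·h/BTU
Q = 342 × 52.3 / 17.38 = 1029 BTU/h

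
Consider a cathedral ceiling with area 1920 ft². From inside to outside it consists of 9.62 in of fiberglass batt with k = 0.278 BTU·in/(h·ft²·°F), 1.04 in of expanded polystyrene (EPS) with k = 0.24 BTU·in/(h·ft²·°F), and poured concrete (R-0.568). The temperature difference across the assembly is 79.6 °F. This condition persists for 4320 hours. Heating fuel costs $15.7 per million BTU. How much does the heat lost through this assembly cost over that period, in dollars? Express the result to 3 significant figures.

9.62/0.278 = 34.6
1.04/0.24 = 4.333
R_total = 34.6 + 4.333 + 0.568 = 39.51 ft²·°F·h/BTU
Q = 1920 × 79.6 / 39.51 = 3869 BTU/h
E = 3869 × 4320 = 16710000 BTU
Cost = 16710000/10⁶ × 15.7 = $262.4

262 dollars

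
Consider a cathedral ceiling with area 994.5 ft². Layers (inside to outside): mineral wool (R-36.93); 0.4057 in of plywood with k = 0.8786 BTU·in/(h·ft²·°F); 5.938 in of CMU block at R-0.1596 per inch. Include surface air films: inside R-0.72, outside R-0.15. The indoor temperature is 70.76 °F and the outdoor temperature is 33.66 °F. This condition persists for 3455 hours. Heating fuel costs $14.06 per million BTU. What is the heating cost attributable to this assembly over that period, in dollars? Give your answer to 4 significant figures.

0.4057/0.8786 = 0.46176
5.938 × 0.1596 = 0.9477
R_total = 0.72 + 36.93 + 0.46176 + 0.9477 + 0.15 = 39.209 ft²·°F·h/BTU
Q = 994.5 × (70.76 − 33.66) / 39.209 = 941 BTU/h
E = 941 × 3455 = 3251100 BTU
Cost = 3251100/10⁶ × 14.06 = $45.711

45.71 dollars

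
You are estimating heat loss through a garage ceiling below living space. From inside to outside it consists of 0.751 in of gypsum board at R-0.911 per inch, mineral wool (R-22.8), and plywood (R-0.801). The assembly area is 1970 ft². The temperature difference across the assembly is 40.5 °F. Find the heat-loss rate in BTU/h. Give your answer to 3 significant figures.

0.751 × 0.911 = 0.6842
R_total = 0.6842 + 22.8 + 0.801 = 24.29 ft²·°F·h/BTU
Q = A·ΔT/R = 1970 × 40.5 / 24.29 = 3285 BTU/h

3290 BTU/h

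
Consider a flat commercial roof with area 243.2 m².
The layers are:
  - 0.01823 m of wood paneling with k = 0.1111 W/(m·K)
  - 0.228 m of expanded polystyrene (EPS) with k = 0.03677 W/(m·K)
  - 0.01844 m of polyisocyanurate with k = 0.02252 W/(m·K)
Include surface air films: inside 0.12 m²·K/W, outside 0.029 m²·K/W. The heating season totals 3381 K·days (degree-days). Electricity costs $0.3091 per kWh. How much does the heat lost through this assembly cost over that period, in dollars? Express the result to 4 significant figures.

831.9 dollars

0.01823/0.1111 = 0.16409
0.228/0.03677 = 6.2007
0.01844/0.02252 = 0.81883
R_total = 0.12 + 0.16409 + 6.2007 + 0.81883 + 0.029 = 7.3326 m²·K/W
E = A × HDD × 24 / R / 1000 = 243.2 × 3381 × 24 / 7.3326 / 1000 = 2691.3 kWh
Cost = 2691.3 × 0.3091 = $831.88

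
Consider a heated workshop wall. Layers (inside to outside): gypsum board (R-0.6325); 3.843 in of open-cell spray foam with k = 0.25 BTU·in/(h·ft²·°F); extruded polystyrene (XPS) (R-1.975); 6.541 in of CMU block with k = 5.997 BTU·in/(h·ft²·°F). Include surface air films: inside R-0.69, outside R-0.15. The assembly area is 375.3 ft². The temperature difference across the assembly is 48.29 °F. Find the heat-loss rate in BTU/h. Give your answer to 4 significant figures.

3.843/0.25 = 15.372
6.541/5.997 = 1.0907
R_total = 0.69 + 0.6325 + 15.372 + 1.975 + 1.0907 + 0.15 = 19.91 ft²·°F·h/BTU
Q = A·ΔT/R = 375.3 × 48.29 / 19.91 = 910.25 BTU/h

910.2 BTU/h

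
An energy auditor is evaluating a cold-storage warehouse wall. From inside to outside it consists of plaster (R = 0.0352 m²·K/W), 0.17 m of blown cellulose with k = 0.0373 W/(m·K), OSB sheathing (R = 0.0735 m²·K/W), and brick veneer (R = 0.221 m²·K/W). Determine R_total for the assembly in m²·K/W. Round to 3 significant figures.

4.89 m²·K/W

0.17/0.0373 = 4.558
R_total = 0.0352 + 4.558 + 0.0735 + 0.221 = 4.887 m²·K/W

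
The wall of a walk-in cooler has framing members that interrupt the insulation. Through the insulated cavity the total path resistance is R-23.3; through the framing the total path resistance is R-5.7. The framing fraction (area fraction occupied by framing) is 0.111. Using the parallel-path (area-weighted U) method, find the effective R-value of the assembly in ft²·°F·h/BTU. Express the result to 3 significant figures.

U_eff = 0.889/23.3 + 0.111/5.7 = 0.03815 + 0.01947 = 0.05763
R_eff = 1/U_eff = 17.35 ft²·°F·h/BTU

17.4 ft²·°F·h/BTU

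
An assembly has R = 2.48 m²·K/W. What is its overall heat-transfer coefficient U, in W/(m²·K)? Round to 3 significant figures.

U = 1/R = 1/2.48 = 0.4032

0.403 W/(m²·K)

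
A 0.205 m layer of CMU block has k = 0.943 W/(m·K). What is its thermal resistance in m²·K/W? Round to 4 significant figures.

0.2174 m²·K/W

R = L/k = 0.205/0.943 = 0.21739 m²·K/W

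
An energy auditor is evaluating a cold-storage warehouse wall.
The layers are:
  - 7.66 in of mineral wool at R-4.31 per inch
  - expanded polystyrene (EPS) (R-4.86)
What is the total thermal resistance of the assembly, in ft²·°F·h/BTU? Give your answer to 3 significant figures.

7.66 × 4.31 = 33.01
R_total = 33.01 + 4.86 = 37.87 ft²·°F·h/BTU

37.9 ft²·°F·h/BTU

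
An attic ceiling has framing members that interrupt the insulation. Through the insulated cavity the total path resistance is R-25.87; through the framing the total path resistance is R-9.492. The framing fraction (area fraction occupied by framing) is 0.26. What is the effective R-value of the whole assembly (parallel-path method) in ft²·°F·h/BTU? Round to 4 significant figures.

U_eff = 0.74/25.87 + 0.26/9.492 = 0.028605 + 0.027391 = 0.055996
R_eff = 1/U_eff = 17.858 ft²·°F·h/BTU

17.86 ft²·°F·h/BTU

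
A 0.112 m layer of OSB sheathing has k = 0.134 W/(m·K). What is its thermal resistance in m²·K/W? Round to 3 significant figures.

R = L/k = 0.112/0.134 = 0.8358 m²·K/W

0.836 m²·K/W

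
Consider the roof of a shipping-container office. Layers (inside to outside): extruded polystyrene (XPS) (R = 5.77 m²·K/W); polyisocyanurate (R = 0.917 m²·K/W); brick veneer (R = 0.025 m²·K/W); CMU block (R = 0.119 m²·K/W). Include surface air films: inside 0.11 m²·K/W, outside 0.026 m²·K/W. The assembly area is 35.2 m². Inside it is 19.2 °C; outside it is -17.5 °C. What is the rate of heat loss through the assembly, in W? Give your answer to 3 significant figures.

R_total = 0.11 + 5.77 + 0.917 + 0.025 + 0.119 + 0.026 = 6.967 m²·K/W
Q = A·ΔT/R = 35.2 × (19.2 − (-17.5)) / 6.967 = 185.4 W

185 W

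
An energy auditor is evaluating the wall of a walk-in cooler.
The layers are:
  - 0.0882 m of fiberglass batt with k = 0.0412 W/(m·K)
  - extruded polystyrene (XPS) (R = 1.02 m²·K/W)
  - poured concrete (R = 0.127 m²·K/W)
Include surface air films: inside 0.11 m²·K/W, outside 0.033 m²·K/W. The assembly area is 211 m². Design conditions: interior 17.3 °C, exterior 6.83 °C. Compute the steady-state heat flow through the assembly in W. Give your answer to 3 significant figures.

0.0882/0.0412 = 2.141
R_total = 0.11 + 2.141 + 1.02 + 0.127 + 0.033 = 3.431 m²·K/W
Q = A·ΔT/R = 211 × (17.3 − 6.83) / 3.431 = 643.9 W

644 W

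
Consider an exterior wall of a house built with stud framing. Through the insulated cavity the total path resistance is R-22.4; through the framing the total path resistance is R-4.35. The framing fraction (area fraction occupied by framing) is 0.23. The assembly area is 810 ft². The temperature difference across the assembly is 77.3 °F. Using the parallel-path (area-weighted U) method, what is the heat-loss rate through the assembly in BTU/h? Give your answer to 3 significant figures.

5460 BTU/h

U_eff = 0.77/22.4 + 0.23/4.35 = 0.03438 + 0.05287 = 0.08725
R_eff = 1/U_eff = 11.46 ft²·°F·h/BTU
Q = 810 × 77.3 / 11.46 = 5463 BTU/h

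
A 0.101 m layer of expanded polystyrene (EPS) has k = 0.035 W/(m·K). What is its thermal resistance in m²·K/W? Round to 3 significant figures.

2.89 m²·K/W

R = L/k = 0.101/0.035 = 2.886 m²·K/W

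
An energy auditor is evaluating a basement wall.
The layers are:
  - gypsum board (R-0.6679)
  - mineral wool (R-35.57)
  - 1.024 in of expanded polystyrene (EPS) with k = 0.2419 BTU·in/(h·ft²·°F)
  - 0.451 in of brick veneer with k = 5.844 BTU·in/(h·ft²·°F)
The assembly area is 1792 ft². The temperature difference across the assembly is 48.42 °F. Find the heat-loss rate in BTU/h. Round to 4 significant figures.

2140 BTU/h

1.024/0.2419 = 4.2332
0.451/5.844 = 0.077173
R_total = 0.6679 + 35.57 + 4.2332 + 0.077173 = 40.548 ft²·°F·h/BTU
Q = A·ΔT/R = 1792 × 48.42 / 40.548 = 2139.9 BTU/h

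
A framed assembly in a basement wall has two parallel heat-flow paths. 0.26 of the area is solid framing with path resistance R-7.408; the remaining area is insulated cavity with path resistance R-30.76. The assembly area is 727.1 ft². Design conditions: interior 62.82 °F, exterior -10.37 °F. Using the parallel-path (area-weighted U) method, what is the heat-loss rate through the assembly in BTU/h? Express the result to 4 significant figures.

3148 BTU/h

U_eff = 0.74/30.76 + 0.26/7.408 = 0.024057 + 0.035097 = 0.059154
R_eff = 1/U_eff = 16.905 ft²·°F·h/BTU
Q = 727.1 × (62.82 − (-10.37)) / 16.905 = 3148 BTU/h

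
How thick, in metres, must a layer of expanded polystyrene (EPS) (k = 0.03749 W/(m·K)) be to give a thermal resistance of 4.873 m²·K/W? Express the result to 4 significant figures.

0.1827 m

L = R·k = 4.873 × 0.03749 = 0.18269 m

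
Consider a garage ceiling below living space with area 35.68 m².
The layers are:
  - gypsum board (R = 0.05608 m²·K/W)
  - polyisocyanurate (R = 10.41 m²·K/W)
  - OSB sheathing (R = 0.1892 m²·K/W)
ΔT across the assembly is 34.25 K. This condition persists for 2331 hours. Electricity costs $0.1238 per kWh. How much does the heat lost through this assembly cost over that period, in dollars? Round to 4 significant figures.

33.10 dollars

R_total = 0.05608 + 10.41 + 0.1892 = 10.655 m²·K/W
Q = 35.68 × 34.25 / 10.655 = 114.69 W
E = 114.69 W × 2331 h / 1000 = 267.34 kWh
Cost = 267.34 × 0.1238 = $33.097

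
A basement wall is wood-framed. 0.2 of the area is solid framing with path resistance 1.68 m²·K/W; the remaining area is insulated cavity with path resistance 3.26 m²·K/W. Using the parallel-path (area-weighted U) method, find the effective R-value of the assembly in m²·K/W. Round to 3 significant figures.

U_eff = 0.8/3.26 + 0.2/1.68 = 0.2454 + 0.119 = 0.3644
R_eff = 1/U_eff = 2.744 m²·K/W

2.74 m²·K/W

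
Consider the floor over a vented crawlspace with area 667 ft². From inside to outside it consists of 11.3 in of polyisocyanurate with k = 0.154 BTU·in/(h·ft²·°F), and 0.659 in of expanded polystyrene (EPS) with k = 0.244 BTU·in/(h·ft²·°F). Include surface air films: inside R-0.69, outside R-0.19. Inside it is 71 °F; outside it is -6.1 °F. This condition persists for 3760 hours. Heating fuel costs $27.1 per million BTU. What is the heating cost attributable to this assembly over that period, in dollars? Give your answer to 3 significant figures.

68.1 dollars

11.3/0.154 = 73.38
0.659/0.244 = 2.701
R_total = 0.69 + 73.38 + 2.701 + 0.19 = 76.96 ft²·°F·h/BTU
Q = 667 × (71 − (-6.1)) / 76.96 = 668.2 BTU/h
E = 668.2 × 3760 = 2513000 BTU
Cost = 2513000/10⁶ × 27.1 = $68.09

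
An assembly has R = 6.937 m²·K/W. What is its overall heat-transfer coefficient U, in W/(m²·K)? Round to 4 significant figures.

U = 1/R = 1/6.937 = 0.14415

0.1442 W/(m²·K)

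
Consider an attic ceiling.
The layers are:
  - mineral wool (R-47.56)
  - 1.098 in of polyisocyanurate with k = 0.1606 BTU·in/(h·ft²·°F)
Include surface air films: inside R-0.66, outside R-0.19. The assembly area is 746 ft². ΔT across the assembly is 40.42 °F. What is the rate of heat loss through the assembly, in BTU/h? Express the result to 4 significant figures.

1.098/0.1606 = 6.8369
R_total = 0.66 + 47.56 + 6.8369 + 0.19 = 55.247 ft²·°F·h/BTU
Q = A·ΔT/R = 746 × 40.42 / 55.247 = 545.79 BTU/h

545.8 BTU/h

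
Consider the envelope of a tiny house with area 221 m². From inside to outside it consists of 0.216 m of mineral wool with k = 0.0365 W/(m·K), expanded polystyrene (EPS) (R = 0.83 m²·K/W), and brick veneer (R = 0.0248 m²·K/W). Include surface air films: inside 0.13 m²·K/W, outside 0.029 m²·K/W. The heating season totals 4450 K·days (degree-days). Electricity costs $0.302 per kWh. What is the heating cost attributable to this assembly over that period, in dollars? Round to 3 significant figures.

1030 dollars

0.216/0.0365 = 5.918
R_total = 0.13 + 5.918 + 0.83 + 0.0248 + 0.029 = 6.932 m²·K/W
E = A × HDD × 24 / R / 1000 = 221 × 4450 × 24 / 6.932 / 1000 = 3405 kWh
Cost = 3405 × 0.302 = $1028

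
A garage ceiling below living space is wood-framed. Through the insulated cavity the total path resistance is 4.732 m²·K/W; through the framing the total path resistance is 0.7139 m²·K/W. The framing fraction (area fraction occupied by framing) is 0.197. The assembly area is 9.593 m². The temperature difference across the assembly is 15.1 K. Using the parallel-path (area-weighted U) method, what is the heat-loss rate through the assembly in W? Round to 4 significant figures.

64.55 W

U_eff = 0.803/4.732 + 0.197/0.7139 = 0.1697 + 0.27595 = 0.44564
R_eff = 1/U_eff = 2.2439 m²·K/W
Q = 9.593 × 15.1 / 2.2439 = 64.554 W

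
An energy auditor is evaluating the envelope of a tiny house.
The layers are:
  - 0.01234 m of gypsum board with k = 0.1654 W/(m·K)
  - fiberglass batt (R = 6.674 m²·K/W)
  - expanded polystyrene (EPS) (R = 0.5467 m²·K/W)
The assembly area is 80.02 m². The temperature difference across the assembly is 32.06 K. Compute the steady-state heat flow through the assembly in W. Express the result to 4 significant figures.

0.01234/0.1654 = 0.074607
R_total = 0.074607 + 6.674 + 0.5467 = 7.2953 m²·K/W
Q = A·ΔT/R = 80.02 × 32.06 / 7.2953 = 351.66 W

351.7 W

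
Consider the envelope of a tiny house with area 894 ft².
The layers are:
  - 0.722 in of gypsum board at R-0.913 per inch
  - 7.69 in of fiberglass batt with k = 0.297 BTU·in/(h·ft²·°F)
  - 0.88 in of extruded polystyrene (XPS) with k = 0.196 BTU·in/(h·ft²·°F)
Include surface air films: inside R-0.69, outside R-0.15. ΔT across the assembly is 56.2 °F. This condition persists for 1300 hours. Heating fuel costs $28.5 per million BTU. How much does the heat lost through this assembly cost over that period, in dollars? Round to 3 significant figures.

0.722 × 0.913 = 0.6592
7.69/0.297 = 25.89
0.88/0.196 = 4.49
R_total = 0.69 + 0.6592 + 25.89 + 4.49 + 0.15 = 31.88 ft²·°F·h/BTU
Q = 894 × 56.2 / 31.88 = 1576 BTU/h
E = 1576 × 1300 = 2049000 BTU
Cost = 2049000/10⁶ × 28.5 = $58.39

58.4 dollars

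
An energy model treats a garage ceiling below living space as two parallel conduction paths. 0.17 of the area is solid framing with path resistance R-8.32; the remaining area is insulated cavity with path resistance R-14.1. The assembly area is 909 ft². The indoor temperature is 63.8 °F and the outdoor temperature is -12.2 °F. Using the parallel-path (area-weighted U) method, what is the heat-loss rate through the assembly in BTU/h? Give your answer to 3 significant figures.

5480 BTU/h

U_eff = 0.83/14.1 + 0.17/8.32 = 0.05887 + 0.02043 = 0.0793
R_eff = 1/U_eff = 12.61 ft²·°F·h/BTU
Q = 909 × (63.8 − (-12.2)) / 12.61 = 5478 BTU/h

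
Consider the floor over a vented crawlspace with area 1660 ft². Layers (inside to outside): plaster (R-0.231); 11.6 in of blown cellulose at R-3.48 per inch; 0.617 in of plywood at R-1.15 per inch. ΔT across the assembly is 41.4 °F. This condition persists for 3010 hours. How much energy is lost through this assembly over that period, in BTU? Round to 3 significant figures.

5010000 BTU

11.6 × 3.48 = 40.37
0.617 × 1.15 = 0.7095
R_total = 0.231 + 40.37 + 0.7095 = 41.31 ft²·°F·h/BTU
Q = 1660 × 41.4 / 41.31 = 1664 BTU/h
E = 1664 × 3010 = 5008000 BTU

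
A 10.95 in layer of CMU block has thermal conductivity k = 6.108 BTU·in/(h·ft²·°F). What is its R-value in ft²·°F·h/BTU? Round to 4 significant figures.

1.793 ft²·°F·h/BTU

R = L/k = 10.95/6.108 = 1.7927 ft²·°F·h/BTU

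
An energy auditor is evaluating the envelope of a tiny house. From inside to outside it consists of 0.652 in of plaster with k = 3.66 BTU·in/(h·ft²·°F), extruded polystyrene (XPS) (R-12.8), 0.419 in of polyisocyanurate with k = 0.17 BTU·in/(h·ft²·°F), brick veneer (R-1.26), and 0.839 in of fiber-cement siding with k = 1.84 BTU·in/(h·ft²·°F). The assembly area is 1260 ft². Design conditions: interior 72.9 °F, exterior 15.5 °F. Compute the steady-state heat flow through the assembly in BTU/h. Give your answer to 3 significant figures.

0.652/3.66 = 0.1781
0.419/0.17 = 2.465
0.839/1.84 = 0.456
R_total = 0.1781 + 12.8 + 2.465 + 1.26 + 0.456 = 17.16 ft²·°F·h/BTU
Q = A·ΔT/R = 1260 × (72.9 − 15.5) / 17.16 = 4215 BTU/h

4210 BTU/h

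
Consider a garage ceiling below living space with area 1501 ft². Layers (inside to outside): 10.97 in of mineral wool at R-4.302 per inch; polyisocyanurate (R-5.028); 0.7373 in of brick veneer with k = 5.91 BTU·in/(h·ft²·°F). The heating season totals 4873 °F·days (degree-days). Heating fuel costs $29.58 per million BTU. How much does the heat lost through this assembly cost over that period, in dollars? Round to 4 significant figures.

10.97 × 4.302 = 47.193
0.7373/5.91 = 0.12475
R_total = 47.193 + 5.028 + 0.12475 = 52.346 ft²·°F·h/BTU
E = A × HDD × 24 / R = 1501 × 4873 × 24 / 52.346 = 3353600 BTU
Cost = 3353600/10⁶ × 29.58 = $99.199

99.20 dollars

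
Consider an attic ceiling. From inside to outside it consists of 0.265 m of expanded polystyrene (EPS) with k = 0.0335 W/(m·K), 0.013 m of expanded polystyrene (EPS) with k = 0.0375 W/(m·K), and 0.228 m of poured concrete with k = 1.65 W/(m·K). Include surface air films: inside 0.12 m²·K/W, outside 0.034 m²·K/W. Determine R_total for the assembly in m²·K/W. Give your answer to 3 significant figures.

0.265/0.0335 = 7.91
0.013/0.0375 = 0.3467
0.228/1.65 = 0.1382
R_total = 0.12 + 7.91 + 0.3467 + 0.1382 + 0.034 = 8.549 m²·K/W

8.55 m²·K/W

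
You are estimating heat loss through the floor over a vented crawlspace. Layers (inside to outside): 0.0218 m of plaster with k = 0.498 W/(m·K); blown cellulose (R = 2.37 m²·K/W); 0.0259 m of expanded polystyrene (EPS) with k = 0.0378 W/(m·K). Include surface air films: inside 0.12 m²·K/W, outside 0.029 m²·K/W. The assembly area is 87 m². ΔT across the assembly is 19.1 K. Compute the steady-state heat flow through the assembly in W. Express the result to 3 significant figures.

512 W

0.0218/0.498 = 0.04378
0.0259/0.0378 = 0.6852
R_total = 0.12 + 0.04378 + 2.37 + 0.6852 + 0.029 = 3.248 m²·K/W
Q = A·ΔT/R = 87 × 19.1 / 3.248 = 511.6 W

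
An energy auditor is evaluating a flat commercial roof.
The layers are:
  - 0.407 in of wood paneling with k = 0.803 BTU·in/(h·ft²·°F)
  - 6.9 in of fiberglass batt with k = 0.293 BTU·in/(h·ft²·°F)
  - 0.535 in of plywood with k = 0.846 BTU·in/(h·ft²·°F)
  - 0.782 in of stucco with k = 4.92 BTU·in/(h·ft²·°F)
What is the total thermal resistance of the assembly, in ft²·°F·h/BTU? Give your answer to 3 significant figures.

24.8 ft²·°F·h/BTU

0.407/0.803 = 0.5068
6.9/0.293 = 23.55
0.535/0.846 = 0.6324
0.782/4.92 = 0.1589
R_total = 0.5068 + 23.55 + 0.6324 + 0.1589 = 24.85 ft²·°F·h/BTU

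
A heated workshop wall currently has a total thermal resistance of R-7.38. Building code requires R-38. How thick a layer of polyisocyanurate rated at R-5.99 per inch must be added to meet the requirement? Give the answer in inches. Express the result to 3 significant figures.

ΔR = 38 − 7.38 = 30.62 ft²·°F·h/BTU
L = ΔR / (R/in) = 30.62/5.99 = 5.112 in

5.11 in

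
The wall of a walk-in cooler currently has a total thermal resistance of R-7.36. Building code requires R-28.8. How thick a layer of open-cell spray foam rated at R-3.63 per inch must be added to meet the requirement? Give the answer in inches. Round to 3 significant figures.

5.91 in

ΔR = 28.8 − 7.36 = 21.44 ft²·°F·h/BTU
L = ΔR / (R/in) = 21.44/3.63 = 5.906 in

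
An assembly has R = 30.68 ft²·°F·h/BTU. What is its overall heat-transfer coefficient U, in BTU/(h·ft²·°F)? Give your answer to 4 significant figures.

U = 1/R = 1/30.68 = 0.032595

0.03259 BTU/(h·ft²·°F)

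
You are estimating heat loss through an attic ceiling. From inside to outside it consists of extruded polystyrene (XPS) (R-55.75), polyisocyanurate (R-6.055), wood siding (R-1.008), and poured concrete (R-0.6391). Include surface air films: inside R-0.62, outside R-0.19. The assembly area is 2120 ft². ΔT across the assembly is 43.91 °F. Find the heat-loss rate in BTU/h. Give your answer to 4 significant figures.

R_total = 0.62 + 55.75 + 6.055 + 1.008 + 0.6391 + 0.19 = 64.262 ft²·°F·h/BTU
Q = A·ΔT/R = 2120 × 43.91 / 64.262 = 1448.6 BTU/h

1449 BTU/h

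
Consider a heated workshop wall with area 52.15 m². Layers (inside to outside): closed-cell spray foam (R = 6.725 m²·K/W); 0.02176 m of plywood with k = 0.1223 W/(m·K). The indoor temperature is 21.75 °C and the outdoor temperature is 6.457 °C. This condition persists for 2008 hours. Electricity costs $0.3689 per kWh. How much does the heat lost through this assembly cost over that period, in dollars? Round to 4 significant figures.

0.02176/0.1223 = 0.17792
R_total = 6.725 + 0.17792 = 6.9029 m²·K/W
Q = 52.15 × (21.75 − 6.457) / 6.9029 = 115.54 W
E = 115.54 W × 2008 h / 1000 = 231.99 kWh
Cost = 231.99 × 0.3689 = $85.583

85.58 dollars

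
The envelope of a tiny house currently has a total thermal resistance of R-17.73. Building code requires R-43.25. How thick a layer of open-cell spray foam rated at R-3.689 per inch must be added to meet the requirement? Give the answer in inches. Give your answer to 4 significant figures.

6.918 in

ΔR = 43.25 − 17.73 = 25.52 ft²·°F·h/BTU
L = ΔR / (R/in) = 25.52/3.689 = 6.9179 in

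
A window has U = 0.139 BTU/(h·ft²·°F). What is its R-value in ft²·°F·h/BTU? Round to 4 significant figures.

7.194 ft²·°F·h/BTU

R = 1/U = 1/0.139 = 7.1942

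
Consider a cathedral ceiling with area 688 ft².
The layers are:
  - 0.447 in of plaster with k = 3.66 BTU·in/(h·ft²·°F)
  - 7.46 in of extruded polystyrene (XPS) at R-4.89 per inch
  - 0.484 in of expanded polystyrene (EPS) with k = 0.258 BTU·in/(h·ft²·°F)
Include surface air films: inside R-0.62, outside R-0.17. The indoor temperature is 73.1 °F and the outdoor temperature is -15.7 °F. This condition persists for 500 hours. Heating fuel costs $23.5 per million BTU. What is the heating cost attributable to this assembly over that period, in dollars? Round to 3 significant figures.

18.3 dollars

0.447/3.66 = 0.1221
7.46 × 4.89 = 36.48
0.484/0.258 = 1.876
R_total = 0.62 + 0.1221 + 36.48 + 1.876 + 0.17 = 39.27 ft²·°F·h/BTU
Q = 688 × (73.1 − (-15.7)) / 39.27 = 1556 BTU/h
E = 1556 × 500 = 777900 BTU
Cost = 777900/10⁶ × 23.5 = $18.28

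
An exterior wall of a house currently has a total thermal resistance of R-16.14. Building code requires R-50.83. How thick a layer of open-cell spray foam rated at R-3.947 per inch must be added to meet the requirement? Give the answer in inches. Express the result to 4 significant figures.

8.789 in

ΔR = 50.83 − 16.14 = 34.69 ft²·°F·h/BTU
L = ΔR / (R/in) = 34.69/3.947 = 8.789 in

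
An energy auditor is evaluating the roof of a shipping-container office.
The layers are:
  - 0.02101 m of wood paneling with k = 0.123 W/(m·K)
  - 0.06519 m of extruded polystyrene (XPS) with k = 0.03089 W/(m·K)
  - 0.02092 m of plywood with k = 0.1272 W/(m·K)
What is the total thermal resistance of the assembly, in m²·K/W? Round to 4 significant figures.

2.446 m²·K/W

0.02101/0.123 = 0.17081
0.06519/0.03089 = 2.1104
0.02092/0.1272 = 0.16447
R_total = 0.17081 + 2.1104 + 0.16447 = 2.4457 m²·K/W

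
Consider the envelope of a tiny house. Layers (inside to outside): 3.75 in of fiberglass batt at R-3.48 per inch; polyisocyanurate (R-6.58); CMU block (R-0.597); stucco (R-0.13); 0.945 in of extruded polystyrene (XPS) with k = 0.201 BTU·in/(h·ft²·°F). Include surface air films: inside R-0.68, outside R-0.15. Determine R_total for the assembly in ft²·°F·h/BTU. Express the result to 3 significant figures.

25.9 ft²·°F·h/BTU

3.75 × 3.48 = 13.05
0.945/0.201 = 4.701
R_total = 0.68 + 13.05 + 6.58 + 0.597 + 0.13 + 4.701 + 0.15 = 25.89 ft²·°F·h/BTU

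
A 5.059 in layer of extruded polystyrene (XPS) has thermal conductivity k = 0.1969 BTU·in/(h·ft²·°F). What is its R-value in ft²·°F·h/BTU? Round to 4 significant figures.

25.69 ft²·°F·h/BTU

R = L/k = 5.059/0.1969 = 25.693 ft²·°F·h/BTU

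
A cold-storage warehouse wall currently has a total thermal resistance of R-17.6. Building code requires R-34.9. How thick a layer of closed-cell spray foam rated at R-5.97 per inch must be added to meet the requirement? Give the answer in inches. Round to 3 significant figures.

ΔR = 34.9 − 17.6 = 17.3 ft²·°F·h/BTU
L = ΔR / (R/in) = 17.3/5.97 = 2.898 in

2.90 in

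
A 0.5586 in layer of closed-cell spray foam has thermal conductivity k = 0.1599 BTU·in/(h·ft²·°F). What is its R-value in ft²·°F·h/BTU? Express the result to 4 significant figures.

3.493 ft²·°F·h/BTU

R = L/k = 0.5586/0.1599 = 3.4934 ft²·°F·h/BTU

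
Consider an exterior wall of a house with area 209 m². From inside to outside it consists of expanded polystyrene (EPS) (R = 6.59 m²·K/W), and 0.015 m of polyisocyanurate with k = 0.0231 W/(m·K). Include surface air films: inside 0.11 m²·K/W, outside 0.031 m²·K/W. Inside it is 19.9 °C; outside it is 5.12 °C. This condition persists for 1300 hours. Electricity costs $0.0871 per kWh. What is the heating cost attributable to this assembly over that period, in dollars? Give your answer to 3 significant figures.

0.015/0.0231 = 0.6494
R_total = 0.11 + 6.59 + 0.6494 + 0.031 = 7.38 m²·K/W
Q = 209 × (19.9 − 5.12) / 7.38 = 418.5 W
E = 418.5 W × 1300 h / 1000 = 544.1 kWh
Cost = 544.1 × 0.0871 = $47.39

47.4 dollars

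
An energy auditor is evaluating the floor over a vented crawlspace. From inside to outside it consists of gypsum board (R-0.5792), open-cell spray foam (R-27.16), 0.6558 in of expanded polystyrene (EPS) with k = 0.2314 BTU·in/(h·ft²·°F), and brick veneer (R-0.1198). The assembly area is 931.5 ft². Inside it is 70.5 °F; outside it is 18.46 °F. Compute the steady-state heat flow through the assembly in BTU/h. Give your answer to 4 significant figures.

1579 BTU/h

0.6558/0.2314 = 2.8341
R_total = 0.5792 + 27.16 + 2.8341 + 0.1198 = 30.693 ft²·°F·h/BTU
Q = A·ΔT/R = 931.5 × (70.5 − 18.46) / 30.693 = 1579.4 BTU/h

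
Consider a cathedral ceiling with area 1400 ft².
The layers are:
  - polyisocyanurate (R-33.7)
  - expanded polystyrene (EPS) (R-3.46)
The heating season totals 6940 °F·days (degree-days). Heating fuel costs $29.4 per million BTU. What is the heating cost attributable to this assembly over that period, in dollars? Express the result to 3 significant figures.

R_total = 33.7 + 3.46 = 37.16 ft²·°F·h/BTU
E = A × HDD × 24 / R = 1400 × 6940 × 24 / 37.16 = 6275000 BTU
Cost = 6275000/10⁶ × 29.4 = $184.5

184 dollars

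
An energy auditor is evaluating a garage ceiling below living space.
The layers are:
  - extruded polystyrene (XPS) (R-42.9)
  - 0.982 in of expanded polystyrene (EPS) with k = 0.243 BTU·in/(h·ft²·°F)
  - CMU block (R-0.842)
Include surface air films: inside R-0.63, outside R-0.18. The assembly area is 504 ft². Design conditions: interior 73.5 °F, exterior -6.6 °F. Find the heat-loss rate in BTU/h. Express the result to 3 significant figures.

0.982/0.243 = 4.041
R_total = 0.63 + 42.9 + 4.041 + 0.842 + 0.18 = 48.59 ft²·°F·h/BTU
Q = A·ΔT/R = 504 × (73.5 − (-6.6)) / 48.59 = 830.8 BTU/h

831 BTU/h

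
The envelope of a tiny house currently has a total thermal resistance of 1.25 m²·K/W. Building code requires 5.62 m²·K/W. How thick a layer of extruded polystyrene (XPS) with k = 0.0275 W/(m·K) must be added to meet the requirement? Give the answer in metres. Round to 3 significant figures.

0.120 m

ΔR = 5.62 − 1.25 = 4.37 m²·K/W
L = ΔR × k = 4.37 × 0.0275 = 0.1202 m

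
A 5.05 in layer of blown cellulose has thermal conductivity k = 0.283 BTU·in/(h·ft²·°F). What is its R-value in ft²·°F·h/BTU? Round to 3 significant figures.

17.8 ft²·°F·h/BTU

R = L/k = 5.05/0.283 = 17.84 ft²·°F·h/BTU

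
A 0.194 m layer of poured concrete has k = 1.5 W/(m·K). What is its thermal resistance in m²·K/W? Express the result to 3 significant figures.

R = L/k = 0.194/1.5 = 0.1293 m²·K/W

0.129 m²·K/W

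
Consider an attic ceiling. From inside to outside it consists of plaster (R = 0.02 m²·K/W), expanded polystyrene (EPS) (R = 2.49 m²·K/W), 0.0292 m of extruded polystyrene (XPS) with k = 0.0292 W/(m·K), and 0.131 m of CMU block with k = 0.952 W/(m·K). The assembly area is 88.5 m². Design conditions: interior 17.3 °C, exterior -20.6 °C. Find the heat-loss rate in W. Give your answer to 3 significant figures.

920 W

0.0292/0.0292 = 1
0.131/0.952 = 0.1376
R_total = 0.02 + 2.49 + 1 + 0.1376 = 3.648 m²·K/W
Q = A·ΔT/R = 88.5 × (17.3 − (-20.6)) / 3.648 = 919.5 W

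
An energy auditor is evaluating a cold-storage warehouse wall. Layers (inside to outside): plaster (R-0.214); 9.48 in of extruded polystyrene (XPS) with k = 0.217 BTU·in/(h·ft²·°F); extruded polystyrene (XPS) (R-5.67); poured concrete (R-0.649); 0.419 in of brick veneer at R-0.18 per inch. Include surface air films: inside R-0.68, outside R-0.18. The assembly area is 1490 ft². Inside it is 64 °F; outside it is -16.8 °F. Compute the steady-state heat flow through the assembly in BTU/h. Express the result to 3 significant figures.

9.48/0.217 = 43.69
0.419 × 0.18 = 0.07542
R_total = 0.68 + 0.214 + 43.69 + 5.67 + 0.649 + 0.07542 + 0.18 = 51.16 ft²·°F·h/BTU
Q = A·ΔT/R = 1490 × (64 − (-16.8)) / 51.16 = 2353 BTU/h

2350 BTU/h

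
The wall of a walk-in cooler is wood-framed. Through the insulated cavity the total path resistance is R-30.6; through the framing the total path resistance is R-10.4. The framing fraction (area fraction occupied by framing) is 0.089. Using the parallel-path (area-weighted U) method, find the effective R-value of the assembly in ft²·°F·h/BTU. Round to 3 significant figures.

U_eff = 0.911/30.6 + 0.089/10.4 = 0.02977 + 0.008558 = 0.03833
R_eff = 1/U_eff = 26.09 ft²·°F·h/BTU

26.1 ft²·°F·h/BTU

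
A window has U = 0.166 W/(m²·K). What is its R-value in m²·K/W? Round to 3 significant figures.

R = 1/U = 1/0.166 = 6.024

6.02 m²·K/W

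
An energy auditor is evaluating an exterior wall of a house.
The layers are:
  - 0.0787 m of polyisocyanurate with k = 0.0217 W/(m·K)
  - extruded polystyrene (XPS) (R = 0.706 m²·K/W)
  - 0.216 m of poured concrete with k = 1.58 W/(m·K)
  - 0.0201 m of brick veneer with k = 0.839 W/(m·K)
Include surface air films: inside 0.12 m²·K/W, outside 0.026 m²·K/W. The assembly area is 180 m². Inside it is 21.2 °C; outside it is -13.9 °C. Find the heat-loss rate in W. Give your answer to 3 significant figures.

0.0787/0.0217 = 3.627
0.216/1.58 = 0.1367
0.0201/0.839 = 0.02396
R_total = 0.12 + 3.627 + 0.706 + 0.1367 + 0.02396 + 0.026 = 4.639 m²·K/W
Q = A·ΔT/R = 180 × (21.2 − (-13.9)) / 4.639 = 1362 W

1360 W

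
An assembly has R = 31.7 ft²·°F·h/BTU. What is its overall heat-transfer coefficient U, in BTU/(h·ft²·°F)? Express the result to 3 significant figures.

0.0315 BTU/(h·ft²·°F)

U = 1/R = 1/31.7 = 0.03155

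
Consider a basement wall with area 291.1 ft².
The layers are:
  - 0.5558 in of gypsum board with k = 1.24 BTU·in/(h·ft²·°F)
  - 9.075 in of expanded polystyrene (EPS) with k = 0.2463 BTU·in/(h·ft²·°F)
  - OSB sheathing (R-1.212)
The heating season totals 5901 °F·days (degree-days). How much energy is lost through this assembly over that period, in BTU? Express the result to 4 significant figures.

1071000 BTU

0.5558/1.24 = 0.44823
9.075/0.2463 = 36.845
R_total = 0.44823 + 36.845 + 1.212 = 38.506 ft²·°F·h/BTU
E = A × HDD × 24 / R = 291.1 × 5901 × 24 / 38.506 = 1070700 BTU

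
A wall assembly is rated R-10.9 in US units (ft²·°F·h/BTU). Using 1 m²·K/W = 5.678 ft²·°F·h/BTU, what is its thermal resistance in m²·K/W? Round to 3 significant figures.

R_SI = 10.9/5.678 = 1.92

1.92 m²·K/W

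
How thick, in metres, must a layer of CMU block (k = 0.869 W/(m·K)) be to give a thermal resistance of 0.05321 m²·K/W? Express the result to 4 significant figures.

L = R·k = 0.05321 × 0.869 = 0.046239 m

0.04624 m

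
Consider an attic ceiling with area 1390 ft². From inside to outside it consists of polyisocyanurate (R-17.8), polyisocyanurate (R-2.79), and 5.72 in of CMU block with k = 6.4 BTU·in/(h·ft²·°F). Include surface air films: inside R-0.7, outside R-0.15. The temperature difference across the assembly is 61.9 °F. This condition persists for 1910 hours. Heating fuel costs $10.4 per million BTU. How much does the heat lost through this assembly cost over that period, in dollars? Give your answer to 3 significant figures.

5.72/6.4 = 0.8937
R_total = 0.7 + 17.8 + 2.79 + 0.8937 + 0.15 = 22.33 ft²·°F·h/BTU
Q = 1390 × 61.9 / 22.33 = 3853 BTU/h
E = 3853 × 1910 = 7358000 BTU
Cost = 7358000/10⁶ × 10.4 = $76.53

76.5 dollars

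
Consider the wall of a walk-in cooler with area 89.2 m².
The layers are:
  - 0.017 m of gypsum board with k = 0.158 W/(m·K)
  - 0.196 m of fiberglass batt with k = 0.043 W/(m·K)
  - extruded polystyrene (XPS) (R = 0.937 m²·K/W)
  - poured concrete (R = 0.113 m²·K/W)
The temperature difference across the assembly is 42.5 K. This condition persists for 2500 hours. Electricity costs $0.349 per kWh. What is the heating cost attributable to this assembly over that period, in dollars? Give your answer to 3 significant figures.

579 dollars

0.017/0.158 = 0.1076
0.196/0.043 = 4.558
R_total = 0.1076 + 4.558 + 0.937 + 0.113 = 5.716 m²·K/W
Q = 89.2 × 42.5 / 5.716 = 663.3 W
E = 663.3 W × 2500 h / 1000 = 1658 kWh
Cost = 1658 × 0.349 = $578.7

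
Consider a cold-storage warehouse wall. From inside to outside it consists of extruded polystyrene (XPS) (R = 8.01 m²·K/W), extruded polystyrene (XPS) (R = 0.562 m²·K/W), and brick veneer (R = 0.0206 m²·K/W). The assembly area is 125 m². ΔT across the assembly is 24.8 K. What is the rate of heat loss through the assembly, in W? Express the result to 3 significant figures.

R_total = 8.01 + 0.562 + 0.0206 = 8.593 m²·K/W
Q = A·ΔT/R = 125 × 24.8 / 8.593 = 360.8 W

361 W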